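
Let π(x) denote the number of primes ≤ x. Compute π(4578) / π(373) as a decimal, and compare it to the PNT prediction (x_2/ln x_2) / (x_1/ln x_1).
π(4578)/π(373) = 619/74 ≈ 8.3649;  PNT prediction ≈ 8.6224.

π(373) = 74 and π(4578) = 619, so π(4578)/π(373) ≈ 8.3649. The PNT-predicted ratio is (4578/ln(4578)) / (373/ln(373)) ≈ 8.6224. The two agree to within a few percent, as expected.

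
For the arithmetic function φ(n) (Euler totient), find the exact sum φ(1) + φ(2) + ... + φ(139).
Σ_{n ≤ 139} φ(n) = 5952

Compute φ(n) for each 1 ≤ n ≤ 139: φ(1) = 1, φ(2) = 1, φ(3) = 2, φ(4) = 2, φ(5) = 4, φ(6) = 2, φ(7) = 6, φ(8) = 4, φ(9) = 6, φ(10) = 4, φ(11) = 10, φ(12) = 4, φ(13) = 12, φ(14) = 6, φ(15) = 8, φ(16) = 8, φ(17) = 16, φ(18) = 6, φ(19) = 18, φ(20) = 8, φ(21) = 12, φ(22) = 10, φ(23) = 22, φ(24) = 8, φ(25) = 20, φ(26) = 12, φ(27) = 18, φ(28) = 12, φ(29) = 28, φ(30) = 8, φ(31) = 30, φ(32) = 16, φ(33) = 20, φ(34) = 16, φ(35) = 24, φ(36) = 12, φ(37) = 36, φ(38) = 18, φ(39) = 24, φ(40) = 16, φ(41) = 40, φ(42) = 12, φ(43) = 42, φ(44) = 20, φ(45) = 24, φ(46) = 22, φ(47) = 46, φ(48) = 16, φ(49) = 42, φ(50) = 20, φ(51) = 32, φ(52) = 24, φ(53) = 52, φ(54) = 18, φ(55) = 40, φ(56) = 24, φ(57) = 36, φ(58) = 28, φ(59) = 58, φ(60) = 16, φ(61) = 60, φ(62) = 30, φ(63) = 36, φ(64) = 32, φ(65) = 48, φ(66) = 20, φ(67) = 66, φ(68) = 32, φ(69) = 44, φ(70) = 24, φ(71) = 70, φ(72) = 24, φ(73) = 72, φ(74) = 36, φ(75) = 40, φ(76) = 36, φ(77) = 60, φ(78) = 24, φ(79) = 78, φ(80) = 32, φ(81) = 54, φ(82) = 40, φ(83) = 82, φ(84) = 24, φ(85) = 64, φ(86) = 42, φ(87) = 56, φ(88) = 40, φ(89) = 88, φ(90) = 24, φ(91) = 72, φ(92) = 44, φ(93) = 60, φ(94) = 46, φ(95) = 72, φ(96) = 32, φ(97) = 96, φ(98) = 42, φ(99) = 60, φ(100) = 40, φ(101) = 100, φ(102) = 32, φ(103) = 102, φ(104) = 48, φ(105) = 48, φ(106) = 52, φ(107) = 106, φ(108) = 36, φ(109) = 108, φ(110) = 40, φ(111) = 72, φ(112) = 48, φ(113) = 112, φ(114) = 36, φ(115) = 88, φ(116) = 56, φ(117) = 72, φ(118) = 58, φ(119) = 96, φ(120) = 32, φ(121) = 110, φ(122) = 60, φ(123) = 80, φ(124) = 60, φ(125) = 100, φ(126) = 36, φ(127) = 126, φ(128) = 64, φ(129) = 84, φ(130) = 48, φ(131) = 130, φ(132) = 40, φ(133) = 108, φ(134) = 66, φ(135) = 72, φ(136) = 64, φ(137) = 136, φ(138) = 44, φ(139) = 138. Summing all 139 values: 5952. (Average order: Σ_{n ≤ x} φ(n) ~ (3/π²) x². For x = 139, (3/π²)·139² ≈ 5872.88.)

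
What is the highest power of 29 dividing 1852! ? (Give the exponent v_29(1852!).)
v_29(1852!) = 65

Legendre's formula: v_p(n!) = Σ_{k ≥ 1} ⌊n / p^k⌋. For p = 29, n = 1852, the terms are:
  ⌊1852/29^1⌋ = ⌊1852/29⌋ = 63
  ⌊1852/29^2⌋ = ⌊1852/841⌋ = 2
(the next term ⌊1852/29^3⌋ = 0, terminating the sum). Summing: v_29(1852!) = 63 + 2 = 65.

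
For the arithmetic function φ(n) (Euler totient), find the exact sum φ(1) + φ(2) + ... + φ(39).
Σ_{n ≤ 39} φ(n) = 474

Compute φ(n) for each 1 ≤ n ≤ 39: φ(1) = 1, φ(2) = 1, φ(3) = 2, φ(4) = 2, φ(5) = 4, φ(6) = 2, φ(7) = 6, φ(8) = 4, φ(9) = 6, φ(10) = 4, φ(11) = 10, φ(12) = 4, φ(13) = 12, φ(14) = 6, φ(15) = 8, φ(16) = 8, φ(17) = 16, φ(18) = 6, φ(19) = 18, φ(20) = 8, φ(21) = 12, φ(22) = 10, φ(23) = 22, φ(24) = 8, φ(25) = 20, φ(26) = 12, φ(27) = 18, φ(28) = 12, φ(29) = 28, φ(30) = 8, φ(31) = 30, φ(32) = 16, φ(33) = 20, φ(34) = 16, φ(35) = 24, φ(36) = 12, φ(37) = 36, φ(38) = 18, φ(39) = 24. Summing all 39 values: 474. (Average order: Σ_{n ≤ x} φ(n) ~ (3/π²) x². For x = 39, (3/π²)·39² ≈ 462.33.)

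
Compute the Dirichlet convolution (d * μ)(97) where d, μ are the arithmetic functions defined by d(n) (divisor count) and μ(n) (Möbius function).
(d * μ)(97) = 1

Divisors of 97: [1, 97]. For each d | 97:
  d = 1: d(1) · μ(97/1) = 1 · -1 = -1
  d = 97: d(97) · μ(97/97) = 2 · 1 = 2
Summing: (d * μ)(97) = -1 + 2 = 1.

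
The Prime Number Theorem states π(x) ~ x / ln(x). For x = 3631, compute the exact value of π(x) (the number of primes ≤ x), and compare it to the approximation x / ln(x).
π(3631) = 508;  x/ln(x) ≈ 442.95;  relative error ≈ 12.80%.

Directly count primes up to 3631: π(3631) = 508. The PNT approximation gives 3631/ln(3631) ≈ 3631/8.19726 ≈ 442.95. Relative error (π(x) − x/ln(x)) / π(x) ≈ 12.80%; the approximation is known to undercount slightly (Li(x) is a better estimate).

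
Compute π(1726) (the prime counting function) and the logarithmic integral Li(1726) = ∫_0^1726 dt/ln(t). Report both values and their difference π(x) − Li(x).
π(1726) = 269;  Li(1726) ≈ 278.42;  π(x) − Li(x) ≈ -9.42.

Direct count of primes ≤ 1726 gives π(1726) = 269. Numerical evaluation of the logarithmic integral gives Li(1726) ≈ 278.42. The difference π(x) − Li(x) ≈ -9.42 is typically negative for small/moderate x (Li(x) overestimates), though Littlewood's theorem shows this sign changes infinitely often.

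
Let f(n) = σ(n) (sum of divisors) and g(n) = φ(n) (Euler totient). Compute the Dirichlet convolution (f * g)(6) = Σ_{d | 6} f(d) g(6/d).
(σ * φ)(6) = 24

Divisors of 6: [1, 2, 3, 6]. For each d | 6:
  d = 1: σ(1) · φ(6/1) = 1 · 2 = 2
  d = 2: σ(2) · φ(6/2) = 3 · 2 = 6
  d = 3: σ(3) · φ(6/3) = 4 · 1 = 4
  d = 6: σ(6) · φ(6/6) = 12 · 1 = 12
Summing: (σ * φ)(6) = 2 + 6 + 4 + 12 = 24.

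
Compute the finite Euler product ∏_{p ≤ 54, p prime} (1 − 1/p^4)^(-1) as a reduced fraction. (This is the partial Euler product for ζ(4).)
∏ = 750937919501355467062347671738968589096863062629/693820677147413996973765862820413440000000000000

The primes p ≤ 54 are [2, 3, 5, 7, 11, 13, 17, 19, 23, 29, 31, 37, 41, 43, 47, 53]. For each prime, (1 − 1/p^4)^(-1) = p^4 / (p^4 − 1). The product is (1 − 1/2^4)^(-1), (1 − 1/3^4)^(-1), (1 − 1/5^4)^(-1), (1 − 1/7^4)^(-1), (1 − 1/11^4)^(-1), (1 − 1/13^4)^(-1), (1 − 1/17^4)^(-1), (1 − 1/19^4)^(-1), (1 − 1/23^4)^(-1), (1 − 1/29^4)^(-1), (1 − 1/31^4)^(-1), (1 − 1/37^4)^(-1), (1 − 1/41^4)^(-1), (1 − 1/43^4)^(-1), (1 − 1/47^4)^(-1), (1 − 1/53^4)^(-1) = ∏ p^4 / (p^4 − 1) = 750937919501355467062347671738968589096863062629/693820677147413996973765862820413440000000000000.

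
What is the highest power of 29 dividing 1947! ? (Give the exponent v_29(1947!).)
v_29(1947!) = 69

Legendre's formula: v_p(n!) = Σ_{k ≥ 1} ⌊n / p^k⌋. For p = 29, n = 1947, the terms are:
  ⌊1947/29^1⌋ = ⌊1947/29⌋ = 67
  ⌊1947/29^2⌋ = ⌊1947/841⌋ = 2
(the next term ⌊1947/29^3⌋ = 0, terminating the sum). Summing: v_29(1947!) = 67 + 2 = 69.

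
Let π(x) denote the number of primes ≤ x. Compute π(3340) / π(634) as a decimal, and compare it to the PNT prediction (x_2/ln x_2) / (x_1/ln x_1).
π(3340)/π(634) = 470/115 ≈ 4.0870;  PNT prediction ≈ 4.1892.

π(634) = 115 and π(3340) = 470, so π(3340)/π(634) ≈ 4.0870. The PNT-predicted ratio is (3340/ln(3340)) / (634/ln(634)) ≈ 4.1892. The two agree to within a few percent, as expected.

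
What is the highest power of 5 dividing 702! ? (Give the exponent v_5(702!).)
v_5(702!) = 174

Legendre's formula: v_p(n!) = Σ_{k ≥ 1} ⌊n / p^k⌋. For p = 5, n = 702, the terms are:
  ⌊702/5^1⌋ = ⌊702/5⌋ = 140
  ⌊702/5^2⌋ = ⌊702/25⌋ = 28
  ⌊702/5^3⌋ = ⌊702/125⌋ = 5
  ⌊702/5^4⌋ = ⌊702/625⌋ = 1
(the next term ⌊702/5^5⌋ = 0, terminating the sum). Summing: v_5(702!) = 140 + 28 + 5 + 1 = 174.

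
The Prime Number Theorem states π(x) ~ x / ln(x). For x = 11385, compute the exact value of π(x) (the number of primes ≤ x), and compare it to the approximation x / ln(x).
π(11385) = 1374;  x/ln(x) ≈ 1218.94;  relative error ≈ 11.29%.

Directly count primes up to 11385: π(11385) = 1374. The PNT approximation gives 11385/ln(11385) ≈ 11385/9.34005 ≈ 1218.94. Relative error (π(x) − x/ln(x)) / π(x) ≈ 11.29%; the approximation is known to undercount slightly (Li(x) is a better estimate).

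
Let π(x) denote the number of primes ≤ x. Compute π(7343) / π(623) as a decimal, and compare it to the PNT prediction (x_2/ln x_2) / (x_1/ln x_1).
π(7343)/π(623) = 935/114 ≈ 8.2018;  PNT prediction ≈ 8.5200.

π(623) = 114 and π(7343) = 935, so π(7343)/π(623) ≈ 8.2018. The PNT-predicted ratio is (7343/ln(7343)) / (623/ln(623)) ≈ 8.5200. The two agree to within a few percent, as expected.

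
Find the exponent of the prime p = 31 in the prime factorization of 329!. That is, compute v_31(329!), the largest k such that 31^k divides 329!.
v_31(329!) = 10

Legendre's formula: v_p(n!) = Σ_{k ≥ 1} ⌊n / p^k⌋. For p = 31, n = 329, the terms are:
  ⌊329/31^1⌋ = ⌊329/31⌋ = 10
(the next term ⌊329/31^2⌋ = 0, terminating the sum). Summing: v_31(329!) = 10 = 10.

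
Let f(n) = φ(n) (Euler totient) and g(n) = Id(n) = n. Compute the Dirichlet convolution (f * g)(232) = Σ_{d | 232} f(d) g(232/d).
(φ * Id)(232) = 1140

Divisors of 232: [1, 2, 4, 8, 29, 58, 116, 232]. For each d | 232:
  d = 1: φ(1) · Id(232/1) = 1 · 232 = 232
  d = 2: φ(2) · Id(232/2) = 1 · 116 = 116
  d = 4: φ(4) · Id(232/4) = 2 · 58 = 116
  d = 8: φ(8) · Id(232/8) = 4 · 29 = 116
  d = 29: φ(29) · Id(232/29) = 28 · 8 = 224
  d = 58: φ(58) · Id(232/58) = 28 · 4 = 112
  d = 116: φ(116) · Id(232/116) = 56 · 2 = 112
  d = 232: φ(232) · Id(232/232) = 112 · 1 = 112
Summing: (φ * Id)(232) = 232 + 116 + 116 + 116 + 224 + 112 + 112 + 112 = 1140.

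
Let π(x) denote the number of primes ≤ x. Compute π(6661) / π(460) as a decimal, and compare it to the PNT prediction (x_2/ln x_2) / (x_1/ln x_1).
π(6661)/π(460) = 859/88 ≈ 9.7614;  PNT prediction ≈ 10.0843.

π(460) = 88 and π(6661) = 859, so π(6661)/π(460) ≈ 9.7614. The PNT-predicted ratio is (6661/ln(6661)) / (460/ln(460)) ≈ 10.0843. The two agree to within a few percent, as expected.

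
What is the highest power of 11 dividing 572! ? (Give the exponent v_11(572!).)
v_11(572!) = 56

Legendre's formula: v_p(n!) = Σ_{k ≥ 1} ⌊n / p^k⌋. For p = 11, n = 572, the terms are:
  ⌊572/11^1⌋ = ⌊572/11⌋ = 52
  ⌊572/11^2⌋ = ⌊572/121⌋ = 4
(the next term ⌊572/11^3⌋ = 0, terminating the sum). Summing: v_11(572!) = 52 + 4 = 56.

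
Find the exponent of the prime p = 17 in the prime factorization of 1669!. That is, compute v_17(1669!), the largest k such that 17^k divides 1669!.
v_17(1669!) = 103

Legendre's formula: v_p(n!) = Σ_{k ≥ 1} ⌊n / p^k⌋. For p = 17, n = 1669, the terms are:
  ⌊1669/17^1⌋ = ⌊1669/17⌋ = 98
  ⌊1669/17^2⌋ = ⌊1669/289⌋ = 5
(the next term ⌊1669/17^3⌋ = 0, terminating the sum). Summing: v_17(1669!) = 98 + 5 = 103.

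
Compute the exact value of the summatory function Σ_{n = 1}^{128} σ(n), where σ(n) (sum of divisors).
Σ_{n ≤ 128} σ(n) = 13535

Compute σ(n) for each 1 ≤ n ≤ 128: σ(1) = 1, σ(2) = 3, σ(3) = 4, σ(4) = 7, σ(5) = 6, σ(6) = 12, σ(7) = 8, σ(8) = 15, σ(9) = 13, σ(10) = 18, σ(11) = 12, σ(12) = 28, σ(13) = 14, σ(14) = 24, σ(15) = 24, σ(16) = 31, σ(17) = 18, σ(18) = 39, σ(19) = 20, σ(20) = 42, σ(21) = 32, σ(22) = 36, σ(23) = 24, σ(24) = 60, σ(25) = 31, σ(26) = 42, σ(27) = 40, σ(28) = 56, σ(29) = 30, σ(30) = 72, σ(31) = 32, σ(32) = 63, σ(33) = 48, σ(34) = 54, σ(35) = 48, σ(36) = 91, σ(37) = 38, σ(38) = 60, σ(39) = 56, σ(40) = 90, σ(41) = 42, σ(42) = 96, σ(43) = 44, σ(44) = 84, σ(45) = 78, σ(46) = 72, σ(47) = 48, σ(48) = 124, σ(49) = 57, σ(50) = 93, σ(51) = 72, σ(52) = 98, σ(53) = 54, σ(54) = 120, σ(55) = 72, σ(56) = 120, σ(57) = 80, σ(58) = 90, σ(59) = 60, σ(60) = 168, σ(61) = 62, σ(62) = 96, σ(63) = 104, σ(64) = 127, σ(65) = 84, σ(66) = 144, σ(67) = 68, σ(68) = 126, σ(69) = 96, σ(70) = 144, σ(71) = 72, σ(72) = 195, σ(73) = 74, σ(74) = 114, σ(75) = 124, σ(76) = 140, σ(77) = 96, σ(78) = 168, σ(79) = 80, σ(80) = 186, σ(81) = 121, σ(82) = 126, σ(83) = 84, σ(84) = 224, σ(85) = 108, σ(86) = 132, σ(87) = 120, σ(88) = 180, σ(89) = 90, σ(90) = 234, σ(91) = 112, σ(92) = 168, σ(93) = 128, σ(94) = 144, σ(95) = 120, σ(96) = 252, σ(97) = 98, σ(98) = 171, σ(99) = 156, σ(100) = 217, σ(101) = 102, σ(102) = 216, σ(103) = 104, σ(104) = 210, σ(105) = 192, σ(106) = 162, σ(107) = 108, σ(108) = 280, σ(109) = 110, σ(110) = 216, σ(111) = 152, σ(112) = 248, σ(113) = 114, σ(114) = 240, σ(115) = 144, σ(116) = 210, σ(117) = 182, σ(118) = 180, σ(119) = 144, σ(120) = 360, σ(121) = 133, σ(122) = 186, σ(123) = 168, σ(124) = 224, σ(125) = 156, σ(126) = 312, σ(127) = 128, σ(128) = 255. Summing all 128 values: 13535. (Average order: Σ_{n ≤ x} σ(n) ~ (π²/12) x². For x = 128, (π²/12)·128² ≈ 13475.30.)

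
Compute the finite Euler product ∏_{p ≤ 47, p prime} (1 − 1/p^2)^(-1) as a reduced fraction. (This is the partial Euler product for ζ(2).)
∏ = 162139622078364740433577733/98952027459385036898304000

The primes p ≤ 47 are [2, 3, 5, 7, 11, 13, 17, 19, 23, 29, 31, 37, 41, 43, 47]. For each prime, (1 − 1/p^2)^(-1) = p^2 / (p^2 − 1). The product is (1 − 1/2^2)^(-1), (1 − 1/3^2)^(-1), (1 − 1/5^2)^(-1), (1 − 1/7^2)^(-1), (1 − 1/11^2)^(-1), (1 − 1/13^2)^(-1), (1 − 1/17^2)^(-1), (1 − 1/19^2)^(-1), (1 − 1/23^2)^(-1), (1 − 1/29^2)^(-1), (1 − 1/31^2)^(-1), (1 − 1/37^2)^(-1), (1 − 1/41^2)^(-1), (1 − 1/43^2)^(-1), (1 − 1/47^2)^(-1) = ∏ p^2 / (p^2 − 1) = 162139622078364740433577733/98952027459385036898304000.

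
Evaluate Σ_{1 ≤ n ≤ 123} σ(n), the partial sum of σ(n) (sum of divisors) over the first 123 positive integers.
Σ_{n ≤ 123} σ(n) = 12460

Compute σ(n) for each 1 ≤ n ≤ 123: σ(1) = 1, σ(2) = 3, σ(3) = 4, σ(4) = 7, σ(5) = 6, σ(6) = 12, σ(7) = 8, σ(8) = 15, σ(9) = 13, σ(10) = 18, σ(11) = 12, σ(12) = 28, σ(13) = 14, σ(14) = 24, σ(15) = 24, σ(16) = 31, σ(17) = 18, σ(18) = 39, σ(19) = 20, σ(20) = 42, σ(21) = 32, σ(22) = 36, σ(23) = 24, σ(24) = 60, σ(25) = 31, σ(26) = 42, σ(27) = 40, σ(28) = 56, σ(29) = 30, σ(30) = 72, σ(31) = 32, σ(32) = 63, σ(33) = 48, σ(34) = 54, σ(35) = 48, σ(36) = 91, σ(37) = 38, σ(38) = 60, σ(39) = 56, σ(40) = 90, σ(41) = 42, σ(42) = 96, σ(43) = 44, σ(44) = 84, σ(45) = 78, σ(46) = 72, σ(47) = 48, σ(48) = 124, σ(49) = 57, σ(50) = 93, σ(51) = 72, σ(52) = 98, σ(53) = 54, σ(54) = 120, σ(55) = 72, σ(56) = 120, σ(57) = 80, σ(58) = 90, σ(59) = 60, σ(60) = 168, σ(61) = 62, σ(62) = 96, σ(63) = 104, σ(64) = 127, σ(65) = 84, σ(66) = 144, σ(67) = 68, σ(68) = 126, σ(69) = 96, σ(70) = 144, σ(71) = 72, σ(72) = 195, σ(73) = 74, σ(74) = 114, σ(75) = 124, σ(76) = 140, σ(77) = 96, σ(78) = 168, σ(79) = 80, σ(80) = 186, σ(81) = 121, σ(82) = 126, σ(83) = 84, σ(84) = 224, σ(85) = 108, σ(86) = 132, σ(87) = 120, σ(88) = 180, σ(89) = 90, σ(90) = 234, σ(91) = 112, σ(92) = 168, σ(93) = 128, σ(94) = 144, σ(95) = 120, σ(96) = 252, σ(97) = 98, σ(98) = 171, σ(99) = 156, σ(100) = 217, σ(101) = 102, σ(102) = 216, σ(103) = 104, σ(104) = 210, σ(105) = 192, σ(106) = 162, σ(107) = 108, σ(108) = 280, σ(109) = 110, σ(110) = 216, σ(111) = 152, σ(112) = 248, σ(113) = 114, σ(114) = 240, σ(115) = 144, σ(116) = 210, σ(117) = 182, σ(118) = 180, σ(119) = 144, σ(120) = 360, σ(121) = 133, σ(122) = 186, σ(123) = 168. Summing all 123 values: 12460. (Average order: Σ_{n ≤ x} σ(n) ~ (π²/12) x². For x = 123, (π²/12)·123² ≈ 12443.10.)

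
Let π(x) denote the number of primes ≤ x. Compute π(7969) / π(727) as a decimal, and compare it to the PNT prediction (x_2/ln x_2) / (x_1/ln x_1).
π(7969)/π(727) = 1006/129 ≈ 7.7984;  PNT prediction ≈ 8.0398.

π(727) = 129 and π(7969) = 1006, so π(7969)/π(727) ≈ 7.7984. The PNT-predicted ratio is (7969/ln(7969)) / (727/ln(727)) ≈ 8.0398. The two agree to within a few percent, as expected.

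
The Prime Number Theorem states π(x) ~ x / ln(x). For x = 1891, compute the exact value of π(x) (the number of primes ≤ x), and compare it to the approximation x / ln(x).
π(1891) = 290;  x/ln(x) ≈ 250.63;  relative error ≈ 13.57%.

Directly count primes up to 1891: π(1891) = 290. The PNT approximation gives 1891/ln(1891) ≈ 1891/7.54486 ≈ 250.63. Relative error (π(x) − x/ln(x)) / π(x) ≈ 13.57%; the approximation is known to undercount slightly (Li(x) is a better estimate).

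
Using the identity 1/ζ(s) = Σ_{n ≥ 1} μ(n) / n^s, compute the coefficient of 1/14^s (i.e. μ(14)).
μ(14) = 1

Factor n = 14 = 2 · 7. μ(n) = 0 if any exponent ≥ 2 (not squarefree); otherwise μ(n) = (−1)^{ω(n)} where ω(n) is the number of distinct prime factors. Applying: μ(14) = 1.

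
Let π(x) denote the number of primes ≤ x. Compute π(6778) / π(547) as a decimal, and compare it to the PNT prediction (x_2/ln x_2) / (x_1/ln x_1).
π(6778)/π(547) = 871/101 ≈ 8.6238;  PNT prediction ≈ 8.8557.

π(547) = 101 and π(6778) = 871, so π(6778)/π(547) ≈ 8.6238. The PNT-predicted ratio is (6778/ln(6778)) / (547/ln(547)) ≈ 8.8557. The two agree to within a few percent, as expected.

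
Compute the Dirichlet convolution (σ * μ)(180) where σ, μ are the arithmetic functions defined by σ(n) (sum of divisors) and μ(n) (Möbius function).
(σ * μ)(180) = 180

Divisors of 180: [1, 2, 3, 4, 5, 6, 9, 10, 12, 15, 18, 20, 30, 36, 45, 60, 90, 180]. For each d | 180:
  d = 1: σ(1) · μ(180/1) = 1 · 0 = 0
  d = 2: σ(2) · μ(180/2) = 3 · 0 = 0
  d = 3: σ(3) · μ(180/3) = 4 · 0 = 0
  d = 4: σ(4) · μ(180/4) = 7 · 0 = 0
  d = 5: σ(5) · μ(180/5) = 6 · 0 = 0
  d = 6: σ(6) · μ(180/6) = 12 · -1 = -12
  d = 9: σ(9) · μ(180/9) = 13 · 0 = 0
  d = 10: σ(10) · μ(180/10) = 18 · 0 = 0
  d = 12: σ(12) · μ(180/12) = 28 · 1 = 28
  d = 15: σ(15) · μ(180/15) = 24 · 0 = 0
  d = 18: σ(18) · μ(180/18) = 39 · 1 = 39
  d = 20: σ(20) · μ(180/20) = 42 · 0 = 0
  d = 30: σ(30) · μ(180/30) = 72 · 1 = 72
  d = 36: σ(36) · μ(180/36) = 91 · -1 = -91
  d = 45: σ(45) · μ(180/45) = 78 · 0 = 0
  d = 60: σ(60) · μ(180/60) = 168 · -1 = -168
  d = 90: σ(90) · μ(180/90) = 234 · -1 = -234
  d = 180: σ(180) · μ(180/180) = 546 · 1 = 546
Summing: (σ * μ)(180) = 0 + 0 + 0 + 0 + 0 + -12 + 0 + 0 + 28 + 0 + 39 + 0 + 72 + -91 + 0 + -168 + -234 + 546 = 180.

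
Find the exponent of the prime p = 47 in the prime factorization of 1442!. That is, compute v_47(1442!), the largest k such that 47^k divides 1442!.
v_47(1442!) = 30

Legendre's formula: v_p(n!) = Σ_{k ≥ 1} ⌊n / p^k⌋. For p = 47, n = 1442, the terms are:
  ⌊1442/47^1⌋ = ⌊1442/47⌋ = 30
(the next term ⌊1442/47^2⌋ = 0, terminating the sum). Summing: v_47(1442!) = 30 = 30.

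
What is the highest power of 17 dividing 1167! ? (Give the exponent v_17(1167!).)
v_17(1167!) = 72

Legendre's formula: v_p(n!) = Σ_{k ≥ 1} ⌊n / p^k⌋. For p = 17, n = 1167, the terms are:
  ⌊1167/17^1⌋ = ⌊1167/17⌋ = 68
  ⌊1167/17^2⌋ = ⌊1167/289⌋ = 4
(the next term ⌊1167/17^3⌋ = 0, terminating the sum). Summing: v_17(1167!) = 68 + 4 = 72.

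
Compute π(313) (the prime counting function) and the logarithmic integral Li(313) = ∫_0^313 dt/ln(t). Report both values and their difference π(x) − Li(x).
π(313) = 65;  Li(313) ≈ 70.60;  π(x) − Li(x) ≈ -5.60.

Direct count of primes ≤ 313 gives π(313) = 65. Numerical evaluation of the logarithmic integral gives Li(313) ≈ 70.60. The difference π(x) − Li(x) ≈ -5.60 is typically negative for small/moderate x (Li(x) overestimates), though Littlewood's theorem shows this sign changes infinitely often.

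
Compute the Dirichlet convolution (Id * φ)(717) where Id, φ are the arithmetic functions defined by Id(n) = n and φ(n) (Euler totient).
(Id * φ)(717) = 2385

Divisors of 717: [1, 3, 239, 717]. For each d | 717:
  d = 1: Id(1) · φ(717/1) = 1 · 476 = 476
  d = 3: Id(3) · φ(717/3) = 3 · 238 = 714
  d = 239: Id(239) · φ(717/239) = 239 · 2 = 478
  d = 717: Id(717) · φ(717/717) = 717 · 1 = 717
Summing: (Id * φ)(717) = 476 + 714 + 478 + 717 = 2385.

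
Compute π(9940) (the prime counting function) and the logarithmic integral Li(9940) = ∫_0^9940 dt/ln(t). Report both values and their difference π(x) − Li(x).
π(9940) = 1225;  Li(9940) ≈ 1239.62;  π(x) − Li(x) ≈ -14.62.

Direct count of primes ≤ 9940 gives π(9940) = 1225. Numerical evaluation of the logarithmic integral gives Li(9940) ≈ 1239.62. The difference π(x) − Li(x) ≈ -14.62 is typically negative for small/moderate x (Li(x) overestimates), though Littlewood's theorem shows this sign changes infinitely often.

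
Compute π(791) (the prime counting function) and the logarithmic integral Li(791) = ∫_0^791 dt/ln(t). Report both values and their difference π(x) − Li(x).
π(791) = 138;  Li(791) ≈ 146.85;  π(x) − Li(x) ≈ -8.85.

Direct count of primes ≤ 791 gives π(791) = 138. Numerical evaluation of the logarithmic integral gives Li(791) ≈ 146.85. The difference π(x) − Li(x) ≈ -8.85 is typically negative for small/moderate x (Li(x) overestimates), though Littlewood's theorem shows this sign changes infinitely often.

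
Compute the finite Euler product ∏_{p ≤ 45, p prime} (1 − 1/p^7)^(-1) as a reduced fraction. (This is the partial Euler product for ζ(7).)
∏ = 45646702807467713699372033067809267220048714619200580949120845685181752370766160993819090186875/45268741527906747399557358241617585589782139439825822687873840391576296184501153303048882388992

The primes p ≤ 45 are [2, 3, 5, 7, 11, 13, 17, 19, 23, 29, 31, 37, 41, 43]. For each prime, (1 − 1/p^7)^(-1) = p^7 / (p^7 − 1). The product is (1 − 1/2^7)^(-1), (1 − 1/3^7)^(-1), (1 − 1/5^7)^(-1), (1 − 1/7^7)^(-1), (1 − 1/11^7)^(-1), (1 − 1/13^7)^(-1), (1 − 1/17^7)^(-1), (1 − 1/19^7)^(-1), (1 − 1/23^7)^(-1), (1 − 1/29^7)^(-1), (1 − 1/31^7)^(-1), (1 − 1/37^7)^(-1), (1 − 1/41^7)^(-1), (1 − 1/43^7)^(-1) = ∏ p^7 / (p^7 − 1) = 45646702807467713699372033067809267220048714619200580949120845685181752370766160993819090186875/45268741527906747399557358241617585589782139439825822687873840391576296184501153303048882388992.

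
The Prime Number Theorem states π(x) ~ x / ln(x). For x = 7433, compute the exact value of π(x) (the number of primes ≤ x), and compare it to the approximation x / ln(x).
π(7433) = 942;  x/ln(x) ≈ 833.89;  relative error ≈ 11.48%.

Directly count primes up to 7433: π(7433) = 942. The PNT approximation gives 7433/ln(7433) ≈ 7433/8.91368 ≈ 833.89. Relative error (π(x) − x/ln(x)) / π(x) ≈ 11.48%; the approximation is known to undercount slightly (Li(x) is a better estimate).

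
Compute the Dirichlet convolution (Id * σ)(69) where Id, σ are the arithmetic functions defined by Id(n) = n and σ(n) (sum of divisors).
(Id * σ)(69) = 329

Divisors of 69: [1, 3, 23, 69]. For each d | 69:
  d = 1: Id(1) · σ(69/1) = 1 · 96 = 96
  d = 3: Id(3) · σ(69/3) = 3 · 24 = 72
  d = 23: Id(23) · σ(69/23) = 23 · 4 = 92
  d = 69: Id(69) · σ(69/69) = 69 · 1 = 69
Summing: (Id * σ)(69) = 96 + 72 + 92 + 69 = 329.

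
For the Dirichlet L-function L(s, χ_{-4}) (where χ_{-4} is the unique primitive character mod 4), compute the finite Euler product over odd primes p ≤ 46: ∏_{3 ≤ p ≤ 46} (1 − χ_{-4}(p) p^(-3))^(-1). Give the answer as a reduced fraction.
∏ = 53382899586415799670070183783895/55093305095879233542015487574016

The odd primes p ≤ 46 are [3, 5, 7, 11, 13, 17, 19, 23, 29, 31, 37, 41, 43]. For each, χ(p) = 1 if p ≡ 1 mod 4, χ(p) = −1 if p ≡ 3 mod 4. Taking (1 − χ(p)/p^3)^(-1) = p^3/(p^3 − χ(p)): (1 − (-1)/3^3)^(-1) · (1 − (1)/5^3)^(-1) · (1 − (-1)/7^3)^(-1) · (1 − (-1)/11^3)^(-1) · (1 − (1)/13^3)^(-1) · (1 − (1)/17^3)^(-1) · (1 − (-1)/19^3)^(-1) · (1 − (-1)/23^3)^(-1) · (1 − (1)/29^3)^(-1) · (1 − (-1)/31^3)^(-1) · (1 − (1)/37^3)^(-1) · (1 − (1)/41^3)^(-1) · (1 − (-1)/43^3)^(-1) = 53382899586415799670070183783895/55093305095879233542015487574016.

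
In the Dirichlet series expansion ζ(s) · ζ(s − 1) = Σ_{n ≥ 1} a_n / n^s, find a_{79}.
σ(79) = 80

In the product (Σ m^0/m^s)(Σ k / k^s) = Σ (Σ_{d | n} d) / n^s, the coefficient of 1/n^s is σ(n) = Σ_{d | n} d. For n = 79, divisors are [1, 79]; summing: σ(79) = 80.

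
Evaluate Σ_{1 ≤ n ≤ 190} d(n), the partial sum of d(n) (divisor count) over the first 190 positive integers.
Σ_{n ≤ 190} d(n) = 1031

Compute d(n) for each 1 ≤ n ≤ 190: d(1) = 1, d(2) = 2, d(3) = 2, d(4) = 3, d(5) = 2, d(6) = 4, d(7) = 2, d(8) = 4, d(9) = 3, d(10) = 4, d(11) = 2, d(12) = 6, d(13) = 2, d(14) = 4, d(15) = 4, d(16) = 5, d(17) = 2, d(18) = 6, d(19) = 2, d(20) = 6, d(21) = 4, d(22) = 4, d(23) = 2, d(24) = 8, d(25) = 3, d(26) = 4, d(27) = 4, d(28) = 6, d(29) = 2, d(30) = 8, d(31) = 2, d(32) = 6, d(33) = 4, d(34) = 4, d(35) = 4, d(36) = 9, d(37) = 2, d(38) = 4, d(39) = 4, d(40) = 8, d(41) = 2, d(42) = 8, d(43) = 2, d(44) = 6, d(45) = 6, d(46) = 4, d(47) = 2, d(48) = 10, d(49) = 3, d(50) = 6, d(51) = 4, d(52) = 6, d(53) = 2, d(54) = 8, d(55) = 4, d(56) = 8, d(57) = 4, d(58) = 4, d(59) = 2, d(60) = 12, d(61) = 2, d(62) = 4, d(63) = 6, d(64) = 7, d(65) = 4, d(66) = 8, d(67) = 2, d(68) = 6, d(69) = 4, d(70) = 8, d(71) = 2, d(72) = 12, d(73) = 2, d(74) = 4, d(75) = 6, d(76) = 6, d(77) = 4, d(78) = 8, d(79) = 2, d(80) = 10, d(81) = 5, d(82) = 4, d(83) = 2, d(84) = 12, d(85) = 4, d(86) = 4, d(87) = 4, d(88) = 8, d(89) = 2, d(90) = 12, d(91) = 4, d(92) = 6, d(93) = 4, d(94) = 4, d(95) = 4, d(96) = 12, d(97) = 2, d(98) = 6, d(99) = 6, d(100) = 9, d(101) = 2, d(102) = 8, d(103) = 2, d(104) = 8, d(105) = 8, d(106) = 4, d(107) = 2, d(108) = 12, d(109) = 2, d(110) = 8, d(111) = 4, d(112) = 10, d(113) = 2, d(114) = 8, d(115) = 4, d(116) = 6, d(117) = 6, d(118) = 4, d(119) = 4, d(120) = 16, d(121) = 3, d(122) = 4, d(123) = 4, d(124) = 6, d(125) = 4, d(126) = 12, d(127) = 2, d(128) = 8, d(129) = 4, d(130) = 8, d(131) = 2, d(132) = 12, d(133) = 4, d(134) = 4, d(135) = 8, d(136) = 8, d(137) = 2, d(138) = 8, d(139) = 2, d(140) = 12, d(141) = 4, d(142) = 4, d(143) = 4, d(144) = 15, d(145) = 4, d(146) = 4, d(147) = 6, d(148) = 6, d(149) = 2, d(150) = 12, d(151) = 2, d(152) = 8, d(153) = 6, d(154) = 8, d(155) = 4, d(156) = 12, d(157) = 2, d(158) = 4, d(159) = 4, d(160) = 12, d(161) = 4, d(162) = 10, d(163) = 2, d(164) = 6, d(165) = 8, d(166) = 4, d(167) = 2, d(168) = 16, d(169) = 3, d(170) = 8, d(171) = 6, d(172) = 6, d(173) = 2, d(174) = 8, d(175) = 6, d(176) = 10, d(177) = 4, d(178) = 4, d(179) = 2, d(180) = 18, d(181) = 2, d(182) = 8, d(183) = 4, d(184) = 8, d(185) = 4, d(186) = 8, d(187) = 4, d(188) = 6, d(189) = 8, d(190) = 8. Summing all 190 values: 1031. (Dirichlet's divisor formula: Σ_{n ≤ x} d(n) = x ln(x) + (2γ − 1) x + O(√x). For x = 190, the asymptotic estimate is ≈ 1026.28.)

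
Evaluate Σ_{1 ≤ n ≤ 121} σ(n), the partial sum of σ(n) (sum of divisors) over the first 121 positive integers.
Σ_{n ≤ 121} σ(n) = 12106

Compute σ(n) for each 1 ≤ n ≤ 121: σ(1) = 1, σ(2) = 3, σ(3) = 4, σ(4) = 7, σ(5) = 6, σ(6) = 12, σ(7) = 8, σ(8) = 15, σ(9) = 13, σ(10) = 18, σ(11) = 12, σ(12) = 28, σ(13) = 14, σ(14) = 24, σ(15) = 24, σ(16) = 31, σ(17) = 18, σ(18) = 39, σ(19) = 20, σ(20) = 42, σ(21) = 32, σ(22) = 36, σ(23) = 24, σ(24) = 60, σ(25) = 31, σ(26) = 42, σ(27) = 40, σ(28) = 56, σ(29) = 30, σ(30) = 72, σ(31) = 32, σ(32) = 63, σ(33) = 48, σ(34) = 54, σ(35) = 48, σ(36) = 91, σ(37) = 38, σ(38) = 60, σ(39) = 56, σ(40) = 90, σ(41) = 42, σ(42) = 96, σ(43) = 44, σ(44) = 84, σ(45) = 78, σ(46) = 72, σ(47) = 48, σ(48) = 124, σ(49) = 57, σ(50) = 93, σ(51) = 72, σ(52) = 98, σ(53) = 54, σ(54) = 120, σ(55) = 72, σ(56) = 120, σ(57) = 80, σ(58) = 90, σ(59) = 60, σ(60) = 168, σ(61) = 62, σ(62) = 96, σ(63) = 104, σ(64) = 127, σ(65) = 84, σ(66) = 144, σ(67) = 68, σ(68) = 126, σ(69) = 96, σ(70) = 144, σ(71) = 72, σ(72) = 195, σ(73) = 74, σ(74) = 114, σ(75) = 124, σ(76) = 140, σ(77) = 96, σ(78) = 168, σ(79) = 80, σ(80) = 186, σ(81) = 121, σ(82) = 126, σ(83) = 84, σ(84) = 224, σ(85) = 108, σ(86) = 132, σ(87) = 120, σ(88) = 180, σ(89) = 90, σ(90) = 234, σ(91) = 112, σ(92) = 168, σ(93) = 128, σ(94) = 144, σ(95) = 120, σ(96) = 252, σ(97) = 98, σ(98) = 171, σ(99) = 156, σ(100) = 217, σ(101) = 102, σ(102) = 216, σ(103) = 104, σ(104) = 210, σ(105) = 192, σ(106) = 162, σ(107) = 108, σ(108) = 280, σ(109) = 110, σ(110) = 216, σ(111) = 152, σ(112) = 248, σ(113) = 114, σ(114) = 240, σ(115) = 144, σ(116) = 210, σ(117) = 182, σ(118) = 180, σ(119) = 144, σ(120) = 360, σ(121) = 133. Summing all 121 values: 12106. (Average order: Σ_{n ≤ x} σ(n) ~ (π²/12) x². For x = 121, (π²/12)·121² ≈ 12041.74.)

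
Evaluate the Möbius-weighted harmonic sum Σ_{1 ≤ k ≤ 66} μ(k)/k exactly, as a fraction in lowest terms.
Σ μ(k)/k = 316998129951549613081/19548063559901161830545

Values of μ(k) for 1 ≤ k ≤ 66: μ(1) = 1, μ(2) = -1, μ(3) = -1, μ(5) = -1, μ(6) = 1, μ(7) = -1, μ(10) = 1, μ(11) = -1, μ(13) = -1, μ(14) = 1, μ(15) = 1, μ(17) = -1, μ(19) = -1, μ(21) = 1, μ(22) = 1, μ(23) = -1, μ(26) = 1, μ(29) = -1, μ(30) = -1, μ(31) = -1, μ(33) = 1, μ(34) = 1, μ(35) = 1, μ(37) = -1, μ(38) = 1, μ(39) = 1, μ(41) = -1, μ(42) = -1, μ(43) = -1, μ(46) = 1, μ(47) = -1, μ(51) = 1, μ(53) = -1, μ(55) = 1, μ(57) = 1, μ(58) = 1, μ(59) = -1, μ(61) = -1, μ(62) = 1, μ(65) = 1, μ(66) = -1, with μ = 0 on non-squarefree integers. Summing μ(k)/k for k where μ(k) ≠ 0 gives 316998129951549613081/19548063559901161830545 ≈ 0.0162. (PNT ⟺ this sum → 0 as n → ∞.)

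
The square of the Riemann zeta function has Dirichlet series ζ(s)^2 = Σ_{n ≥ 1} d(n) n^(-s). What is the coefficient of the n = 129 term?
d(129) = 4

ζ(s)^2 = (Σ 1/m^s)(Σ 1/k^s). The coefficient of 1/n^s in the product is the number of ordered pairs (m, k) with mk = n, which equals d(n). For n = 129, divisors are [1, 3, 43, 129], so d(129) = 4.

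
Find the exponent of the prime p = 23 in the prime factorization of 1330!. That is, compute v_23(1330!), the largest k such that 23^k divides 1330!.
v_23(1330!) = 59

Legendre's formula: v_p(n!) = Σ_{k ≥ 1} ⌊n / p^k⌋. For p = 23, n = 1330, the terms are:
  ⌊1330/23^1⌋ = ⌊1330/23⌋ = 57
  ⌊1330/23^2⌋ = ⌊1330/529⌋ = 2
(the next term ⌊1330/23^3⌋ = 0, terminating the sum). Summing: v_23(1330!) = 57 + 2 = 59.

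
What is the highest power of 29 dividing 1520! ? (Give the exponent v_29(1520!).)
v_29(1520!) = 53

Legendre's formula: v_p(n!) = Σ_{k ≥ 1} ⌊n / p^k⌋. For p = 29, n = 1520, the terms are:
  ⌊1520/29^1⌋ = ⌊1520/29⌋ = 52
  ⌊1520/29^2⌋ = ⌊1520/841⌋ = 1
(the next term ⌊1520/29^3⌋ = 0, terminating the sum). Summing: v_29(1520!) = 52 + 1 = 53.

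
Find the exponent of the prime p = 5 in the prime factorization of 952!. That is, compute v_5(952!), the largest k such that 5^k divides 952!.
v_5(952!) = 236

Legendre's formula: v_p(n!) = Σ_{k ≥ 1} ⌊n / p^k⌋. For p = 5, n = 952, the terms are:
  ⌊952/5^1⌋ = ⌊952/5⌋ = 190
  ⌊952/5^2⌋ = ⌊952/25⌋ = 38
  ⌊952/5^3⌋ = ⌊952/125⌋ = 7
  ⌊952/5^4⌋ = ⌊952/625⌋ = 1
(the next term ⌊952/5^5⌋ = 0, terminating the sum). Summing: v_5(952!) = 190 + 38 + 7 + 1 = 236.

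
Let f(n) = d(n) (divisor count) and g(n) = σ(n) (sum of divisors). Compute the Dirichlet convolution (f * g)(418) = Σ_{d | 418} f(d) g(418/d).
(d * σ)(418) = 1540

Divisors of 418: [1, 2, 11, 19, 22, 38, 209, 418]. For each d | 418:
  d = 1: d(1) · σ(418/1) = 1 · 720 = 720
  d = 2: d(2) · σ(418/2) = 2 · 240 = 480
  d = 11: d(11) · σ(418/11) = 2 · 60 = 120
  d = 19: d(19) · σ(418/19) = 2 · 36 = 72
  d = 22: d(22) · σ(418/22) = 4 · 20 = 80
  d = 38: d(38) · σ(418/38) = 4 · 12 = 48
  d = 209: d(209) · σ(418/209) = 4 · 3 = 12
  d = 418: d(418) · σ(418/418) = 8 · 1 = 8
Summing: (d * σ)(418) = 720 + 480 + 120 + 72 + 80 + 48 + 12 + 8 = 1540.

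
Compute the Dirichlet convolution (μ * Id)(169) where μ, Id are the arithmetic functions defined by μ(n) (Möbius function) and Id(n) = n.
(μ * Id)(169) = 156

Divisors of 169: [1, 13, 169]. For each d | 169:
  d = 1: μ(1) · Id(169/1) = 1 · 169 = 169
  d = 13: μ(13) · Id(169/13) = -1 · 13 = -13
  d = 169: μ(169) · Id(169/169) = 0 · 1 = 0
Summing: (μ * Id)(169) = 169 + -13 + 0 = 156.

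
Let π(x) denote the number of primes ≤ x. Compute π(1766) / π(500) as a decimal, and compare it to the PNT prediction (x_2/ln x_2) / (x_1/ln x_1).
π(1766)/π(500) = 274/95 ≈ 2.8842;  PNT prediction ≈ 2.9359.

π(500) = 95 and π(1766) = 274, so π(1766)/π(500) ≈ 2.8842. The PNT-predicted ratio is (1766/ln(1766)) / (500/ln(500)) ≈ 2.9359. The two agree to within a few percent, as expected.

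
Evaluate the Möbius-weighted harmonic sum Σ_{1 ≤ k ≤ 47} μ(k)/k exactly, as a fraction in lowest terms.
Σ μ(k)/k = -12611493192339623/614889782588491410

Values of μ(k) for 1 ≤ k ≤ 47: μ(1) = 1, μ(2) = -1, μ(3) = -1, μ(5) = -1, μ(6) = 1, μ(7) = -1, μ(10) = 1, μ(11) = -1, μ(13) = -1, μ(14) = 1, μ(15) = 1, μ(17) = -1, μ(19) = -1, μ(21) = 1, μ(22) = 1, μ(23) = -1, μ(26) = 1, μ(29) = -1, μ(30) = -1, μ(31) = -1, μ(33) = 1, μ(34) = 1, μ(35) = 1, μ(37) = -1, μ(38) = 1, μ(39) = 1, μ(41) = -1, μ(42) = -1, μ(43) = -1, μ(46) = 1, μ(47) = -1, with μ = 0 on non-squarefree integers. Summing μ(k)/k for k where μ(k) ≠ 0 gives -12611493192339623/614889782588491410 ≈ -0.0205. (PNT ⟺ this sum → 0 as n → ∞.)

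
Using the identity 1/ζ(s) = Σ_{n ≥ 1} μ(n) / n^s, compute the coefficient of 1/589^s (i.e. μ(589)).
μ(589) = 1

Factor n = 589 = 19 · 31. μ(n) = 0 if any exponent ≥ 2 (not squarefree); otherwise μ(n) = (−1)^{ω(n)} where ω(n) is the number of distinct prime factors. Applying: μ(589) = 1.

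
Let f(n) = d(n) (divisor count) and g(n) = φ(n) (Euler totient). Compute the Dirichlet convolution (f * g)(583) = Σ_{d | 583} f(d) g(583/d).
(d * φ)(583) = 648

Divisors of 583: [1, 11, 53, 583]. For each d | 583:
  d = 1: d(1) · φ(583/1) = 1 · 520 = 520
  d = 11: d(11) · φ(583/11) = 2 · 52 = 104
  d = 53: d(53) · φ(583/53) = 2 · 10 = 20
  d = 583: d(583) · φ(583/583) = 4 · 1 = 4
Summing: (d * φ)(583) = 520 + 104 + 20 + 4 = 648.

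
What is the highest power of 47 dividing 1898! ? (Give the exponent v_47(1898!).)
v_47(1898!) = 40

Legendre's formula: v_p(n!) = Σ_{k ≥ 1} ⌊n / p^k⌋. For p = 47, n = 1898, the terms are:
  ⌊1898/47^1⌋ = ⌊1898/47⌋ = 40
(the next term ⌊1898/47^2⌋ = 0, terminating the sum). Summing: v_47(1898!) = 40 = 40.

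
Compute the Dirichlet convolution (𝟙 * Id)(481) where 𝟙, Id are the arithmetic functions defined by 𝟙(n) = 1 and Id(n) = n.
(𝟙 * Id)(481) = 532

Divisors of 481: [1, 13, 37, 481]. For each d | 481:
  d = 1: 𝟙(1) · Id(481/1) = 1 · 481 = 481
  d = 13: 𝟙(13) · Id(481/13) = 1 · 37 = 37
  d = 37: 𝟙(37) · Id(481/37) = 1 · 13 = 13
  d = 481: 𝟙(481) · Id(481/481) = 1 · 1 = 1
Summing: (𝟙 * Id)(481) = 481 + 37 + 13 + 1 = 532.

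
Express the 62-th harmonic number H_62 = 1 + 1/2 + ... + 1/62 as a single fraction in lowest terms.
H_62 = 928551009361054917576341971/197044480683803711251893600

Direct summation: H_62 = 1 + 1/2 + ... + 1/62. The least common denominator is lcm(1, ..., 62) = 591133442051411133755680800; over this denominator the numerator is 591133442051411133755680800 + 295566721025705566877840400 + 197044480683803711251893600 + 147783360512852783438920200 + 118226688410282226751136160 + 98522240341901855625946800 + 84447634578773019107954400 + 73891680256426391719460100 + 65681493561267903750631200 + 59113344205141113375568080 + 53739403822855557614152800 + 49261120170950927812973400 + 45471803234723933365821600 + 42223817289386509553977200 + 39408896136760742250378720 + 36945840128213195859730050 + 34772555414788890220922400 + 32840746780633951875315600 + 31112286423758480723983200 + 29556672102570556687784040 + 28149211526257673035984800 + 26869701911427778807076400 + 25701454002235266685029600 + 24630560085475463906486700 + 23645337682056445350227232 + 22735901617361966682910800 + 21893831187089301250210400 + 21111908644693254776988600 + 20383911794876245991575200 + 19704448068380371125189360 + 19068820711335843024376800 + 18472920064106597929865025 + 17913134607618519204717600 + 17386277707394445110461200 + 16889526915754603821590880 + 16420373390316975937657800 + 15976579514903003615018400 + 15556143211879240361991600 + 15157267744907977788607200 + 14778336051285278343892020 + 14417888830522222774528800 + 14074605763128836517992400 + 13747289350032817064085600 + 13434850955713889403538200 + 13136298712253580750126240 + 12850727001117633342514800 + 12577307277689598590546400 + 12315280042737731953243350 + 12063947796967574158279200 + 11822668841028222675113616 + 11590851804929630073640800 + 11367950808680983341455400 + 11153461170781342146333600 + 10946915593544650625105200 + 10747880764571111522830560 + 10555954322346627388494300 + 10370762141252826907994400 + 10191955897438122995787600 + 10019210882227307351791200 + 9852224034190185562594680 + 9690712164777231700912800 + 9534410355667921512188400 = 2785653028083164752729025913, so H_62 = 2785653028083164752729025913/591133442051411133755680800; reducing by gcd(2785653028083164752729025913, 591133442051411133755680800) = 3 gives 928551009361054917576341971/197044480683803711251893600 ≈ 4.71239. (The PNT-adjacent estimate ln(62) + γ ≈ 4.70435 matches within O(1/n).)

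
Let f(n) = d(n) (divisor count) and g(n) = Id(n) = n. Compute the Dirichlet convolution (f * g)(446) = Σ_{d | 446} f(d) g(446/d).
(d * Id)(446) = 900

Divisors of 446: [1, 2, 223, 446]. For each d | 446:
  d = 1: d(1) · Id(446/1) = 1 · 446 = 446
  d = 2: d(2) · Id(446/2) = 2 · 223 = 446
  d = 223: d(223) · Id(446/223) = 2 · 2 = 4
  d = 446: d(446) · Id(446/446) = 4 · 1 = 4
Summing: (d * Id)(446) = 446 + 446 + 4 + 4 = 900.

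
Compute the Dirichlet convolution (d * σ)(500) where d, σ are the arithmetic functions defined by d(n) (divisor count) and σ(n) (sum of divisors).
(d * σ)(500) = 3840

Divisors of 500: [1, 2, 4, 5, 10, 20, 25, 50, 100, 125, 250, 500]. For each d | 500:
  d = 1: d(1) · σ(500/1) = 1 · 1092 = 1092
  d = 2: d(2) · σ(500/2) = 2 · 468 = 936
  d = 4: d(4) · σ(500/4) = 3 · 156 = 468
  d = 5: d(5) · σ(500/5) = 2 · 217 = 434
  d = 10: d(10) · σ(500/10) = 4 · 93 = 372
  d = 20: d(20) · σ(500/20) = 6 · 31 = 186
  d = 25: d(25) · σ(500/25) = 3 · 42 = 126
  d = 50: d(50) · σ(500/50) = 6 · 18 = 108
  d = 100: d(100) · σ(500/100) = 9 · 6 = 54
  d = 125: d(125) · σ(500/125) = 4 · 7 = 28
  d = 250: d(250) · σ(500/250) = 8 · 3 = 24
  d = 500: d(500) · σ(500/500) = 12 · 1 = 12
Summing: (d * σ)(500) = 1092 + 936 + 468 + 434 + 372 + 186 + 126 + 108 + 54 + 28 + 24 + 12 = 3840.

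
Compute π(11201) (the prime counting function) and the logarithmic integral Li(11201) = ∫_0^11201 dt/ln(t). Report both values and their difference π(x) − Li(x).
π(11201) = 1356;  Li(11201) ≈ 1375.72;  π(x) − Li(x) ≈ -19.72.

Direct count of primes ≤ 11201 gives π(11201) = 1356. Numerical evaluation of the logarithmic integral gives Li(11201) ≈ 1375.72. The difference π(x) − Li(x) ≈ -19.72 is typically negative for small/moderate x (Li(x) overestimates), though Littlewood's theorem shows this sign changes infinitely often.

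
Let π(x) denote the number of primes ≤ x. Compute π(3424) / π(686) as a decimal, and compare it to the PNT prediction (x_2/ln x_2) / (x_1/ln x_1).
π(3424)/π(686) = 480/124 ≈ 3.8710;  PNT prediction ≈ 4.0053.

π(686) = 124 and π(3424) = 480, so π(3424)/π(686) ≈ 3.8710. The PNT-predicted ratio is (3424/ln(3424)) / (686/ln(686)) ≈ 4.0053. The two agree to within a few percent, as expected.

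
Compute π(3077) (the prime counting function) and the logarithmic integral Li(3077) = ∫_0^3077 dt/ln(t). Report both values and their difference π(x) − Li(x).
π(3077) = 439;  Li(3077) ≈ 452.36;  π(x) − Li(x) ≈ -13.36.

Direct count of primes ≤ 3077 gives π(3077) = 439. Numerical evaluation of the logarithmic integral gives Li(3077) ≈ 452.36. The difference π(x) − Li(x) ≈ -13.36 is typically negative for small/moderate x (Li(x) overestimates), though Littlewood's theorem shows this sign changes infinitely often.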